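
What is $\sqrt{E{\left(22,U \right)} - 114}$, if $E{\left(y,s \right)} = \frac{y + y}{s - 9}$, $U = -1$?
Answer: $\frac{4 i \sqrt{185}}{5} \approx 10.881 i$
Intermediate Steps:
$E{\left(y,s \right)} = \frac{2 y}{-9 + s}$
$\sqrt{E{\left(22,U \right)} - 114} = \sqrt{2 \cdot 22 \frac{1}{-9 - 1} - 114} = \sqrt{2 \cdot 22 \frac{1}{-10} - 114} = \sqrt{2 \cdot 22 \left(- \frac{1}{10}\right) - 114} = \sqrt{- \frac{22}{5} - 114} = \sqrt{- \frac{592}{5}} = \frac{4 i \sqrt{185}}{5}$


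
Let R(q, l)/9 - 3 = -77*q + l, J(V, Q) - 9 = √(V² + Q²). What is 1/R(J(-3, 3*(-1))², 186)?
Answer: -59/1477602 + 11*√2/492534 ≈ -8.3452e-6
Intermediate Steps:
J(V, Q) = 9 + √(Q² + V²) (J(V, Q) = 9 + √(V² + Q²) = 9 + √(Q² + V²))
R(q, l) = 27 - 693*q + 9*l (R(q, l) = 27 + 9*(-77*q + l) = 27 + 9*(l - 77*q) = 27 + (-693*q + 9*l) = 27 - 693*q + 9*l)
1/R(J(-3, 3*(-1))², 186) = 1/(27 - 693*(9 + √((3*(-1))² + (-3)²))² + 9*186) = 1/(27 - 693*(9 + √((-3)² + 9))² + 1674) = 1/(27 - 693*(9 + √(9 + 9))² + 1674) = 1/(27 - 693*(9 + √18)² + 1674) = 1/(27 - 693*(9 + 3*√2)² + 1674) = 1/(1701 - 693*(9 + 3*√2)²)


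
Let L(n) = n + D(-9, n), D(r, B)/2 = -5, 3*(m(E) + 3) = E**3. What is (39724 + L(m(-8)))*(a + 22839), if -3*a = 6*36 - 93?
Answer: 2704321558/3 ≈ 9.0144e+8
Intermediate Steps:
m(E) = -3 + E**3/3
D(r, B) = -10 (D(r, B) = 2*(-5) = -10)
a = -41 (a = -(6*36 - 93)/3 = -(216 - 93)/3 = -1/3*123 = -41)
L(n) = -10 + n (L(n) = n - 10 = -10 + n)
(39724 + L(m(-8)))*(a + 22839) = (39724 + (-10 + (-3 + (1/3)*(-8)**3)))*(-41 + 22839) = (39724 + (-10 + (-3 + (1/3)*(-512))))*22798 = (39724 + (-10 + (-3 - 512/3)))*22798 = (39724 + (-10 - 521/3))*22798 = (39724 - 551/3)*22798 = (118621/3)*22798 = 2704321558/3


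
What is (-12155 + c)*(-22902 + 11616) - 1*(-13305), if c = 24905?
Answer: -143883195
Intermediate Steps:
(-12155 + c)*(-22902 + 11616) - 1*(-13305) = (-12155 + 24905)*(-22902 + 11616) - 1*(-13305) = 12750*(-11286) + 13305 = -143896500 + 13305 = -143883195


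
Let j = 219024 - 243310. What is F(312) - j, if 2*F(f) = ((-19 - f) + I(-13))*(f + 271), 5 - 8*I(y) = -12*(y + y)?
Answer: -1334189/16 ≈ -83387.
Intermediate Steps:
I(y) = 5/8 + 3*y (I(y) = 5/8 - (-3)*(y + y)/2 = 5/8 - (-3)*2*y/2 = 5/8 - (-3)*y = 5/8 + 3*y)
F(f) = (271 + f)*(-459/8 - f)/2 (F(f) = (((-19 - f) + (5/8 + 3*(-13)))*(f + 271))/2 = (((-19 - f) + (5/8 - 39))*(271 + f))/2 = (((-19 - f) - 307/8)*(271 + f))/2 = ((-459/8 - f)*(271 + f))/2 = ((271 + f)*(-459/8 - f))/2 = (271 + f)*(-459/8 - f)/2)
j = -24286
F(312) - j = (-124389/16 - 2627/16*312 - ½*312²) - 1*(-24286) = (-124389/16 - 102453/2 - ½*97344) + 24286 = (-124389/16 - 102453/2 - 48672) + 24286 = -1722765/16 + 24286 = -1334189/16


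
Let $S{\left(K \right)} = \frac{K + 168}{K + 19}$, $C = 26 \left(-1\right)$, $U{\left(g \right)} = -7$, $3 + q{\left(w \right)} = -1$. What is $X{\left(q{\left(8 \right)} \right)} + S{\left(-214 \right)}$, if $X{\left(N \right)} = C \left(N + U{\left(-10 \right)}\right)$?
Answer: $\frac{55816}{195} \approx 286.24$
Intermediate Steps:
$q{\left(w \right)} = -4$ ($q{\left(w \right)} = -3 - 1 = -4$)
$C = -26$
$S{\left(K \right)} = \frac{168 + K}{19 + K}$
$X{\left(N \right)} = 182 - 26 N$ ($X{\left(N \right)} = - 26 \left(N - 7\right) = - 26 \left(-7 + N\right) = 182 - 26 N$)
$X{\left(q{\left(8 \right)} \right)} + S{\left(-214 \right)} = \left(182 - -104\right) + \frac{168 - 214}{19 - 214} = \left(182 + 104\right) + \frac{1}{-195} \left(-46\right) = 286 - - \frac{46}{195} = 286 + \frac{46}{195} = \frac{55816}{195}$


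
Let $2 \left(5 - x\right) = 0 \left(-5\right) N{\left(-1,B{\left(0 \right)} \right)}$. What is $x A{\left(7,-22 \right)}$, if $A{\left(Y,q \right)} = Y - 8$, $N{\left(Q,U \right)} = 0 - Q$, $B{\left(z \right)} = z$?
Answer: $-5$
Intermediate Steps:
$N{\left(Q,U \right)} = - Q$
$x = 5$ ($x = 5 - \frac{0 \left(-5\right) \left(\left(-1\right) \left(-1\right)\right)}{2} = 5 - \frac{0 \cdot 1}{2} = 5 - 0 = 5 + 0 = 5$)
$A{\left(Y,q \right)} = -8 + Y$
$x A{\left(7,-22 \right)} = 5 \left(-8 + 7\right) = 5 \left(-1\right) = -5$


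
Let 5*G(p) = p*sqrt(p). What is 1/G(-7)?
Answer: 5*I*sqrt(7)/49 ≈ 0.26997*I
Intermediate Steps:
G(p) = p**(3/2)/5 (G(p) = (p*sqrt(p))/5 = p**(3/2)/5)
1/G(-7) = 1/((-7)**(3/2)/5) = 1/((-7*I*sqrt(7))/5) = 1/(-7*I*sqrt(7)/5) = 5*I*sqrt(7)/49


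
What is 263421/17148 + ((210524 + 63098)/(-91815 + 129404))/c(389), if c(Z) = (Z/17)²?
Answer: 499898663842411/32512636974404 ≈ 15.376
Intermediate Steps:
c(Z) = Z²/289 (c(Z) = (Z*(1/17))² = (Z/17)² = Z²/289)
263421/17148 + ((210524 + 63098)/(-91815 + 129404))/c(389) = 263421/17148 + ((210524 + 63098)/(-91815 + 129404))/(((1/289)*389²)) = 263421*(1/17148) + (273622/37589)/(((1/289)*151321)) = 87807/5716 + (273622*(1/37589))/(151321/289) = 87807/5716 + (273622/37589)*(289/151321) = 87807/5716 + 79076758/5688005069 = 499898663842411/32512636974404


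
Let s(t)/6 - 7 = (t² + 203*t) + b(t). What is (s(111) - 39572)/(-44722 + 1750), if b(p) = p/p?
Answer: -42400/10743 ≈ -3.9468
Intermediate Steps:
b(p) = 1
s(t) = 48 + 6*t² + 1218*t (s(t) = 42 + 6*((t² + 203*t) + 1) = 42 + 6*(1 + t² + 203*t) = 42 + (6 + 6*t² + 1218*t) = 48 + 6*t² + 1218*t)
(s(111) - 39572)/(-44722 + 1750) = ((48 + 6*111² + 1218*111) - 39572)/(-44722 + 1750) = ((48 + 6*12321 + 135198) - 39572)/(-42972) = ((48 + 73926 + 135198) - 39572)*(-1/42972) = (209172 - 39572)*(-1/42972) = 169600*(-1/42972) = -42400/10743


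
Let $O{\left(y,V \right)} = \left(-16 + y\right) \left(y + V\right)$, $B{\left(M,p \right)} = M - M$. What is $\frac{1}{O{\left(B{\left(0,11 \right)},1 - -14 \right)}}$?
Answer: $- \frac{1}{240} \approx -0.0041667$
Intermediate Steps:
$B{\left(M,p \right)} = 0$
$O{\left(y,V \right)} = \left(-16 + y\right) \left(V + y\right)$
$\frac{1}{O{\left(B{\left(0,11 \right)},1 - -14 \right)}} = \frac{1}{0^{2} - 16 \left(1 - -14\right) - 0 + \left(1 - -14\right) 0} = \frac{1}{0 - 16 \left(1 + 14\right) + 0 + \left(1 + 14\right) 0} = \frac{1}{0 - 240 + 0 + 15 \cdot 0} = \frac{1}{0 - 240 + 0 + 0} = \frac{1}{-240} = - \frac{1}{240}$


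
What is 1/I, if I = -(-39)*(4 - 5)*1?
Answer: -1/39 ≈ -0.025641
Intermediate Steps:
I = -39 (I = -(-39)*(-1)*1 = -13*3*1 = -39*1 = -39)
1/I = 1/(-39) = -1/39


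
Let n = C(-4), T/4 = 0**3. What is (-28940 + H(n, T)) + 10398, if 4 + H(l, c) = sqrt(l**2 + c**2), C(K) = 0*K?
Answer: -18546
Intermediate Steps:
C(K) = 0
T = 0 (T = 4*0**3 = 4*0 = 0)
n = 0
H(l, c) = -4 + sqrt(c**2 + l**2) (H(l, c) = -4 + sqrt(l**2 + c**2) = -4 + sqrt(c**2 + l**2))
(-28940 + H(n, T)) + 10398 = (-28940 + (-4 + sqrt(0**2 + 0**2))) + 10398 = (-28940 + (-4 + sqrt(0 + 0))) + 10398 = (-28940 + (-4 + sqrt(0))) + 10398 = (-28940 + (-4 + 0)) + 10398 = (-28940 - 4) + 10398 = -28944 + 10398 = -18546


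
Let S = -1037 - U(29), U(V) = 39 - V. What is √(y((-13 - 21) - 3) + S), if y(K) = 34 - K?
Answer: 4*I*√61 ≈ 31.241*I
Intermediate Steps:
S = -1047 (S = -1037 - (39 - 1*29) = -1037 - (39 - 29) = -1037 - 1*10 = -1037 - 10 = -1047)
√(y((-13 - 21) - 3) + S) = √((34 - ((-13 - 21) - 3)) - 1047) = √((34 - (-34 - 3)) - 1047) = √((34 - 1*(-37)) - 1047) = √((34 + 37) - 1047) = √(71 - 1047) = √(-976) = 4*I*√61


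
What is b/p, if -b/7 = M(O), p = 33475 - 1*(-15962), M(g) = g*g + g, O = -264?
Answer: -162008/16479 ≈ -9.8312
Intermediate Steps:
M(g) = g + g**2 (M(g) = g**2 + g = g + g**2)
p = 49437 (p = 33475 + 15962 = 49437)
b = -486024 (b = -(-1848)*(1 - 264) = -(-1848)*(-263) = -7*69432 = -486024)
b/p = -486024/49437 = -486024*1/49437 = -162008/16479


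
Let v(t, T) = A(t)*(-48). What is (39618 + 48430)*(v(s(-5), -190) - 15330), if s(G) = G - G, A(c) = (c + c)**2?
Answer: -1349775840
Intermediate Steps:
A(c) = 4*c**2 (A(c) = (2*c)**2 = 4*c**2)
s(G) = 0
v(t, T) = -192*t**2 (v(t, T) = (4*t**2)*(-48) = -192*t**2)
(39618 + 48430)*(v(s(-5), -190) - 15330) = (39618 + 48430)*(-192*0**2 - 15330) = 88048*(-192*0 - 15330) = 88048*(0 - 15330) = 88048*(-15330) = -1349775840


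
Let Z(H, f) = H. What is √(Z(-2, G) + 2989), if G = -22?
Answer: √2987 ≈ 54.653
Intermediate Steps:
√(Z(-2, G) + 2989) = √(-2 + 2989) = √2987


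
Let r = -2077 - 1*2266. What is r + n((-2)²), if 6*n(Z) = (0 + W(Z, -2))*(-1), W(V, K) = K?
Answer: -13028/3 ≈ -4342.7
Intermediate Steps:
r = -4343 (r = -2077 - 2266 = -4343)
n(Z) = ⅓ (n(Z) = ((0 - 2)*(-1))/6 = (-2*(-1))/6 = (⅙)*2 = ⅓)
r + n((-2)²) = -4343 + ⅓ = -13028/3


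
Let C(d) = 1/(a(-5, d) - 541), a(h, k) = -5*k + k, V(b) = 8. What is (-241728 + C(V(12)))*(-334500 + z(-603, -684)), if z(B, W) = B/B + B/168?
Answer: 2594592120111025/32088 ≈ 8.0859e+10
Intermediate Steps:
a(h, k) = -4*k
z(B, W) = 1 + B/168 (z(B, W) = 1 + B*(1/168) = 1 + B/168)
C(d) = 1/(-541 - 4*d) (C(d) = 1/(-4*d - 541) = 1/(-541 - 4*d))
(-241728 + C(V(12)))*(-334500 + z(-603, -684)) = (-241728 - 1/(541 + 4*8))*(-334500 + (1 + (1/168)*(-603))) = (-241728 - 1/(541 + 32))*(-334500 + (1 - 201/56)) = (-241728 - 1/573)*(-334500 - 145/56) = (-241728 - 1*1/573)*(-18732145/56) = (-241728 - 1/573)*(-18732145/56) = -138510145/573*(-18732145/56) = 2594592120111025/32088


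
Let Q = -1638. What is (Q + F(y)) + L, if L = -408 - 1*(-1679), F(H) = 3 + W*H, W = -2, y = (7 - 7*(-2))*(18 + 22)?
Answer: -2044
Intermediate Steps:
y = 840 (y = (7 + 14)*40 = 21*40 = 840)
F(H) = 3 - 2*H
L = 1271 (L = -408 + 1679 = 1271)
(Q + F(y)) + L = (-1638 + (3 - 2*840)) + 1271 = (-1638 + (3 - 1680)) + 1271 = (-1638 - 1677) + 1271 = -3315 + 1271 = -2044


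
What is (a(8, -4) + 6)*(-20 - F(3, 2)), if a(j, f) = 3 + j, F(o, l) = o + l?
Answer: -425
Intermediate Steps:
F(o, l) = l + o
(a(8, -4) + 6)*(-20 - F(3, 2)) = ((3 + 8) + 6)*(-20 - (2 + 3)) = (11 + 6)*(-20 - 1*5) = 17*(-20 - 5) = 17*(-25) = -425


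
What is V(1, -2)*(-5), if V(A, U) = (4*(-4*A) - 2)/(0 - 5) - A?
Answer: -13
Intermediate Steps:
V(A, U) = ⅖ + 11*A/5 (V(A, U) = (-16*A - 2)/(-5) - A = (-2 - 16*A)*(-⅕) - A = (⅖ + 16*A/5) - A = ⅖ + 11*A/5)
V(1, -2)*(-5) = (⅖ + (11/5)*1)*(-5) = (⅖ + 11/5)*(-5) = (13/5)*(-5) = -13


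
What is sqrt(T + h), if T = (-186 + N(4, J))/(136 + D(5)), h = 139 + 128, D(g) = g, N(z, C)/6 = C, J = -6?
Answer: 5*sqrt(23453)/47 ≈ 16.292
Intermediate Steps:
N(z, C) = 6*C
h = 267
T = -74/47 (T = (-186 + 6*(-6))/(136 + 5) = (-186 - 36)/141 = -222*1/141 = -74/47 ≈ -1.5745)
sqrt(T + h) = sqrt(-74/47 + 267) = sqrt(12475/47) = 5*sqrt(23453)/47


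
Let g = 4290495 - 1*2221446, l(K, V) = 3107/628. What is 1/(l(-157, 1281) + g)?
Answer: 628/1299365879 ≈ 4.8331e-7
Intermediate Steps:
l(K, V) = 3107/628 (l(K, V) = 3107*(1/628) = 3107/628)
g = 2069049 (g = 4290495 - 2221446 = 2069049)
1/(l(-157, 1281) + g) = 1/(3107/628 + 2069049) = 1/(1299365879/628) = 628/1299365879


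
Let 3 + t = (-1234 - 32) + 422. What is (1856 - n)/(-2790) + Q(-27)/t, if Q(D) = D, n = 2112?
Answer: 146081/1181565 ≈ 0.12363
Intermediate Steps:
t = -847 (t = -3 + ((-1234 - 32) + 422) = -3 + (-1266 + 422) = -3 - 844 = -847)
(1856 - n)/(-2790) + Q(-27)/t = (1856 - 1*2112)/(-2790) - 27/(-847) = (1856 - 2112)*(-1/2790) - 27*(-1/847) = -256*(-1/2790) + 27/847 = 128/1395 + 27/847 = 146081/1181565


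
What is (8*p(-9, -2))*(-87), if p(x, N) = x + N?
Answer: 7656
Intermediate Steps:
p(x, N) = N + x
(8*p(-9, -2))*(-87) = (8*(-2 - 9))*(-87) = (8*(-11))*(-87) = -88*(-87) = 7656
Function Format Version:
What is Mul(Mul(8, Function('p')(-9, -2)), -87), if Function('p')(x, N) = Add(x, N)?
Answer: 7656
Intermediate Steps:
Function('p')(x, N) = Add(N, x)
Mul(Mul(8, Function('p')(-9, -2)), -87) = Mul(Mul(8, Add(-2, -9)), -87) = Mul(Mul(8, -11), -87) = Mul(-88, -87) = 7656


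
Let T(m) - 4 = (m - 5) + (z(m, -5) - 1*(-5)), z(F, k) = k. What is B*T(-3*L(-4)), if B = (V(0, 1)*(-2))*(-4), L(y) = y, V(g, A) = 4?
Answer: 352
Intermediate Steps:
B = 32 (B = (4*(-2))*(-4) = -8*(-4) = 32)
T(m) = -1 + m (T(m) = 4 + ((m - 5) + (-5 - 1*(-5))) = 4 + ((-5 + m) + (-5 + 5)) = 4 + ((-5 + m) + 0) = 4 + (-5 + m) = -1 + m)
B*T(-3*L(-4)) = 32*(-1 - 3*(-4)) = 32*(-1 + 12) = 32*11 = 352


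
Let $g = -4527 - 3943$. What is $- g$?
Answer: $8470$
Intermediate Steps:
$g = -8470$
$- g = \left(-1\right) \left(-8470\right) = 8470$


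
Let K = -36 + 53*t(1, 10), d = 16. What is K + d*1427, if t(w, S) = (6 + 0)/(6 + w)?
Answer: 159890/7 ≈ 22841.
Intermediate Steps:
t(w, S) = 6/(6 + w)
K = 66/7 (K = -36 + 53*(6/(6 + 1)) = -36 + 53*(6/7) = -36 + 318/7 = 66/7 ≈ 9.4286)
K + d*1427 = 66/7 + 16*1427 = 66/7 + 22832 = 159890/7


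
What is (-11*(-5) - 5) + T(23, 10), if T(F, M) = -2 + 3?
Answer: 51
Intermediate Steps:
T(F, M) = 1
(-11*(-5) - 5) + T(23, 10) = (-11*(-5) - 5) + 1 = (55 - 5) + 1 = 50 + 1 = 51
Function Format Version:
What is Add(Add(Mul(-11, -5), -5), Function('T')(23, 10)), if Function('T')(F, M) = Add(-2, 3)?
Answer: 51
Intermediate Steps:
Function('T')(F, M) = 1
Add(Add(Mul(-11, -5), -5), Function('T')(23, 10)) = Add(Add(Mul(-11, -5), -5), 1) = Add(Add(55, -5), 1) = Add(50, 1) = 51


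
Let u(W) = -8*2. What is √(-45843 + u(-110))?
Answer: 11*I*√379 ≈ 214.15*I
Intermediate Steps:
u(W) = -16
√(-45843 + u(-110)) = √(-45843 - 16) = √(-45859) = 11*I*√379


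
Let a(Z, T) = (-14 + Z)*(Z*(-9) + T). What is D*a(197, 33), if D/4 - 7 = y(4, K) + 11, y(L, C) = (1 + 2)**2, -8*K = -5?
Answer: -34389360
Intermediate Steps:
K = 5/8 (K = -1/8*(-5) = 5/8 ≈ 0.62500)
y(L, C) = 9 (y(L, C) = 3**2 = 9)
a(Z, T) = (-14 + Z)*(T - 9*Z) (a(Z, T) = (-14 + Z)*(-9*Z + T) = (-14 + Z)*(T - 9*Z))
D = 108 (D = 28 + 4*(9 + 11) = 28 + 4*20 = 28 + 80 = 108)
D*a(197, 33) = 108*(-14*33 - 9*197**2 + 126*197 + 33*197) = 108*(-462 - 9*38809 + 24822 + 6501) = 108*(-462 - 349281 + 24822 + 6501) = 108*(-318420) = -34389360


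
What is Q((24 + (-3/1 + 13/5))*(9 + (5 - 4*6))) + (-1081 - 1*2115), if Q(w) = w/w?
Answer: -3195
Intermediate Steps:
Q(w) = 1
Q((24 + (-3/1 + 13/5))*(9 + (5 - 4*6))) + (-1081 - 1*2115) = 1 + (-1081 - 1*2115) = 1 + (-1081 - 2115) = 1 - 3196 = -3195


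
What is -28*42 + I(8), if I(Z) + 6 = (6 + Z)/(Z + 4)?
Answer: -7085/6 ≈ -1180.8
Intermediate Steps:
I(Z) = -6 + (6 + Z)/(4 + Z) (I(Z) = -6 + (6 + Z)/(Z + 4) = -6 + (6 + Z)/(4 + Z))
-28*42 + I(8) = -28*42 + (-18 - 5*8)/(4 + 8) = -1176 + (-18 - 40)/12 = -1176 + (1/12)*(-58) = -1176 - 29/6 = -7085/6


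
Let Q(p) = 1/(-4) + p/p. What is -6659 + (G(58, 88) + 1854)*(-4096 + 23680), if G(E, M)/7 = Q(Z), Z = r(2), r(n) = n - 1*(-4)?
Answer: 36404893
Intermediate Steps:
r(n) = 4 + n (r(n) = n + 4 = 4 + n)
Z = 6 (Z = 4 + 2 = 6)
Q(p) = ¾ (Q(p) = 1*(-¼) + 1 = -¼ + 1 = ¾)
G(E, M) = 21/4 (G(E, M) = 7*(¾) = 21/4)
-6659 + (G(58, 88) + 1854)*(-4096 + 23680) = -6659 + (21/4 + 1854)*(-4096 + 23680) = -6659 + (7437/4)*19584 = -6659 + 36411552 = 36404893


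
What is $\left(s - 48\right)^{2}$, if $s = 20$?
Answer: $784$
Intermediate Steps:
$\left(s - 48\right)^{2} = \left(20 - 48\right)^{2} = \left(-28\right)^{2} = 784$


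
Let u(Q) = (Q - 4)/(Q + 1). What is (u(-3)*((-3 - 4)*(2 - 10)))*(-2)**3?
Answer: -1568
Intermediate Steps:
u(Q) = (-4 + Q)/(1 + Q)
(u(-3)*((-3 - 4)*(2 - 10)))*(-2)**3 = (((-4 - 3)/(1 - 3))*((-3 - 4)*(2 - 10)))*(-2)**3 = ((-7/(-2))*(-7*(-8)))*(-8) = (-1/2*(-7)*56)*(-8) = ((7/2)*56)*(-8) = 196*(-8) = -1568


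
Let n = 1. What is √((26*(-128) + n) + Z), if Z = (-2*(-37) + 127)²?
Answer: √37074 ≈ 192.55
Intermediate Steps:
Z = 40401 (Z = (74 + 127)² = 201² = 40401)
√((26*(-128) + n) + Z) = √((26*(-128) + 1) + 40401) = √((-3328 + 1) + 40401) = √(-3327 + 40401) = √37074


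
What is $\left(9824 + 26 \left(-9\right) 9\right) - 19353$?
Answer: $-11635$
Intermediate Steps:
$\left(9824 + 26 \left(-9\right) 9\right) - 19353 = \left(9824 - 2106\right) - 19353 = 7718 - 19353 = -11635$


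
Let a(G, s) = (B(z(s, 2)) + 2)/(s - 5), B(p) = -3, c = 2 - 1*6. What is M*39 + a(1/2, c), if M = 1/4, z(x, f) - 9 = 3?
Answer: 355/36 ≈ 9.8611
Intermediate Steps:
z(x, f) = 12 (z(x, f) = 9 + 3 = 12)
M = 1/4 ≈ 0.25000
c = -4 (c = 2 - 6 = -4)
a(G, s) = -1/(-5 + s) (a(G, s) = (-3 + 2)/(s - 5) = -1/(-5 + s))
M*39 + a(1/2, c) = (1/4)*39 - 1/(-5 - 4) = 39/4 - 1/(-9) = 39/4 - 1*(-1/9) = 39/4 + 1/9 = 355/36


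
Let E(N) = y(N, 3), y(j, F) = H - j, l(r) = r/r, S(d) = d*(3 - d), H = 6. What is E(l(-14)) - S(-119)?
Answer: 14523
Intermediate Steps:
l(r) = 1
y(j, F) = 6 - j
E(N) = 6 - N
E(l(-14)) - S(-119) = (6 - 1*1) - (-119)*(3 - 1*(-119)) = (6 - 1) - (-119)*(3 + 119) = 5 - (-119)*122 = 5 - 1*(-14518) = 5 + 14518 = 14523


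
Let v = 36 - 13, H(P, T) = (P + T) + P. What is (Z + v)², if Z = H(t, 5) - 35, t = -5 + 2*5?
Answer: 9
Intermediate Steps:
t = 5 (t = -5 + 10 = 5)
H(P, T) = T + 2*P
v = 23
Z = -20 (Z = (5 + 2*5) - 35 = (5 + 10) - 35 = 15 - 35 = -20)
(Z + v)² = (-20 + 23)² = 3² = 9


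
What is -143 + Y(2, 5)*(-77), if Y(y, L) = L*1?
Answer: -528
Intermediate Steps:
Y(y, L) = L
-143 + Y(2, 5)*(-77) = -143 + 5*(-77) = -143 - 385 = -528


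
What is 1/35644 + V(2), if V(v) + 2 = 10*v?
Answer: 641593/35644 ≈ 18.000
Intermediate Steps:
V(v) = -2 + 10*v
1/35644 + V(2) = 1/35644 + (-2 + 10*2) = 1/35644 + (-2 + 20) = 1/35644 + 18 = 641593/35644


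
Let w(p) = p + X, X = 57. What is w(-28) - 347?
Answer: -318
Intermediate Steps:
w(p) = 57 + p (w(p) = p + 57 = 57 + p)
w(-28) - 347 = (57 - 28) - 347 = 29 - 347 = -318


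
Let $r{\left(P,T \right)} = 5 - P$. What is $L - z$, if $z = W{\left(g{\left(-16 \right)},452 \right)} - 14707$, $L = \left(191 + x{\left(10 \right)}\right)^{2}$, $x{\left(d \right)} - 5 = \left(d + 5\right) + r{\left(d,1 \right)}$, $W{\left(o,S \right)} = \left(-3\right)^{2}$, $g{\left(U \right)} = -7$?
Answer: $57134$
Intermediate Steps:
$W{\left(o,S \right)} = 9$
$x{\left(d \right)} = 15$ ($x{\left(d \right)} = 5 + \left(\left(d + 5\right) - \left(-5 + d\right)\right) = 5 + \left(\left(5 + d\right) - \left(-5 + d\right)\right) = 5 + 10 = 15$)
$L = 42436$ ($L = \left(191 + 15\right)^{2} = 206^{2} = 42436$)
$z = -14698$ ($z = 9 - 14707 = -14698$)
$L - z = 42436 - -14698 = 42436 + 14698 = 57134$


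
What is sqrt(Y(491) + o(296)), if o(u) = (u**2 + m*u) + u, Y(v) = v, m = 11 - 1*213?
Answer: 51*sqrt(11) ≈ 169.15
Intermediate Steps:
m = -202 (m = 11 - 213 = -202)
o(u) = u**2 - 201*u (o(u) = (u**2 - 202*u) + u = u**2 - 201*u)
sqrt(Y(491) + o(296)) = sqrt(491 + 296*(-201 + 296)) = sqrt(491 + 296*95) = sqrt(491 + 28120) = sqrt(28611) = 51*sqrt(11)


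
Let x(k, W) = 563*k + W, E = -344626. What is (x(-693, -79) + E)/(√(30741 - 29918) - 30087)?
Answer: 11054926584/452613373 + 367432*√823/452613373 ≈ 24.448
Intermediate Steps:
x(k, W) = W + 563*k
(x(-693, -79) + E)/(√(30741 - 29918) - 30087) = ((-79 + 563*(-693)) - 344626)/(√(30741 - 29918) - 30087) = ((-79 - 390159) - 344626)/(√823 - 30087) = (-390238 - 344626)/(-30087 + √823) = -734864/(-30087 + √823)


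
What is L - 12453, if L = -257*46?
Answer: -24275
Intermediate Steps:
L = -11822
L - 12453 = -11822 - 12453 = -24275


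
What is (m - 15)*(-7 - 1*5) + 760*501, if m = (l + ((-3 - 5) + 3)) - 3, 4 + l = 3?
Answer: 381048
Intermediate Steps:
l = -1 (l = -4 + 3 = -1)
m = -9 (m = (-1 + ((-3 - 5) + 3)) - 3 = (-1 + (-8 + 3)) - 3 = (-1 - 5) - 3 = -6 - 3 = -9)
(m - 15)*(-7 - 1*5) + 760*501 = (-9 - 15)*(-7 - 1*5) + 760*501 = -24*(-7 - 5) + 380760 = -24*(-12) + 380760 = 288 + 380760 = 381048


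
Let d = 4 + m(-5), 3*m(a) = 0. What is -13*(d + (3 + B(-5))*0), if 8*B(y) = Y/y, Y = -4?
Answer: -52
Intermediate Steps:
m(a) = 0 (m(a) = (⅓)*0 = 0)
B(y) = -1/(2*y) (B(y) = (-4/y)/8 = -1/(2*y))
d = 4 (d = 4 + 0 = 4)
-13*(d + (3 + B(-5))*0) = -13*(4 + (3 - ½/(-5))*0) = -13*(4 + (3 - ½*(-⅕))*0) = -13*(4 + (3 + ⅒)*0) = -13*(4 + (31/10)*0) = -13*(4 + 0) = -13*4 = -52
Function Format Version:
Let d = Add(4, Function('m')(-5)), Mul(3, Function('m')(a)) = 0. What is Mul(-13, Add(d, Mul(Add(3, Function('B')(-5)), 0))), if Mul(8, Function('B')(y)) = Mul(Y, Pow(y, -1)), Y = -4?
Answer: -52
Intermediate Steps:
Function('m')(a) = 0 (Function('m')(a) = Mul(Rational(1, 3), 0) = 0)
Function('B')(y) = Mul(Rational(-1, 2), Pow(y, -1)) (Function('B')(y) = Mul(Rational(1, 8), Mul(-4, Pow(y, -1))) = Mul(Rational(-1, 2), Pow(y, -1)))
d = 4 (d = Add(4, 0) = 4)
Mul(-13, Add(d, Mul(Add(3, Function('B')(-5)), 0))) = Mul(-13, Add(4, Mul(Add(3, Mul(Rational(-1, 2), Pow(-5, -1))), 0))) = Mul(-13, Add(4, Mul(Add(3, Mul(Rational(-1, 2), Rational(-1, 5))), 0))) = Mul(-13, Add(4, Mul(Add(3, Rational(1, 10)), 0))) = Mul(-13, Add(4, Mul(Rational(31, 10), 0))) = Mul(-13, Add(4, 0)) = Mul(-13, 4) = -52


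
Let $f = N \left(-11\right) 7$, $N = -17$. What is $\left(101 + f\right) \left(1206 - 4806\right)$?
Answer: $-5076000$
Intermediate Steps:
$f = 1309$ ($f = \left(-17\right) \left(-11\right) 7 = 187 \cdot 7 = 1309$)
$\left(101 + f\right) \left(1206 - 4806\right) = \left(101 + 1309\right) \left(1206 - 4806\right) = 1410 \left(-3600\right) = -5076000$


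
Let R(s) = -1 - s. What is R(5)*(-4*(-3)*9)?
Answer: -648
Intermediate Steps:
R(5)*(-4*(-3)*9) = (-1 - 1*5)*(-4*(-3)*9) = (-1 - 5)*(12*9) = -6*108 = -648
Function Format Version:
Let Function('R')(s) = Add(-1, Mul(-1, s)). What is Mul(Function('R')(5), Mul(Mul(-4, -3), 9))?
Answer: -648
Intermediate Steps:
Mul(Function('R')(5), Mul(Mul(-4, -3), 9)) = Mul(Add(-1, Mul(-1, 5)), Mul(Mul(-4, -3), 9)) = Mul(Add(-1, -5), Mul(12, 9)) = Mul(-6, 108) = -648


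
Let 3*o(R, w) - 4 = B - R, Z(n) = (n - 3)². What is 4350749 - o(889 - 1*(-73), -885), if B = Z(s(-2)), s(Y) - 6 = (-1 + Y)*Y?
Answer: 13053124/3 ≈ 4.3510e+6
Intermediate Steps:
s(Y) = 6 + Y*(-1 + Y) (s(Y) = 6 + (-1 + Y)*Y = 6 + Y*(-1 + Y))
Z(n) = (-3 + n)²
B = 81 (B = (-3 + (6 + (-2)² - 1*(-2)))² = (-3 + (6 + 4 + 2))² = (-3 + 12)² = 9² = 81)
o(R, w) = 85/3 - R/3 (o(R, w) = 4/3 + (81 - R)/3 = 4/3 + (27 - R/3) = 85/3 - R/3)
4350749 - o(889 - 1*(-73), -885) = 4350749 - (85/3 - (889 - 1*(-73))/3) = 4350749 - (85/3 - (889 + 73)/3) = 4350749 - (85/3 - ⅓*962) = 4350749 - (85/3 - 962/3) = 4350749 - 1*(-877/3) = 4350749 + 877/3 = 13053124/3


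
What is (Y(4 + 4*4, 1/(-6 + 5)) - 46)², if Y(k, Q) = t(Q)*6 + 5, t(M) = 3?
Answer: 529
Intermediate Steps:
Y(k, Q) = 23 (Y(k, Q) = 3*6 + 5 = 18 + 5 = 23)
(Y(4 + 4*4, 1/(-6 + 5)) - 46)² = (23 - 46)² = (-23)² = 529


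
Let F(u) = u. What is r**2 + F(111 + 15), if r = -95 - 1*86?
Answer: 32887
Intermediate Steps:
r = -181 (r = -95 - 86 = -181)
r**2 + F(111 + 15) = (-181)**2 + (111 + 15) = 32761 + 126 = 32887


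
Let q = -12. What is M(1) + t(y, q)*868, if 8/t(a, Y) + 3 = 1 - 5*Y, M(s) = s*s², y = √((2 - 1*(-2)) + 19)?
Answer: 3501/29 ≈ 120.72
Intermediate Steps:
y = √23 (y = √((2 + 2) + 19) = √(4 + 19) = √23 ≈ 4.7958)
M(s) = s³
t(a, Y) = 8/(-2 - 5*Y) (t(a, Y) = 8/(-3 + (1 - 5*Y)) = 8/(-2 - 5*Y))
M(1) + t(y, q)*868 = 1³ - 8/(2 + 5*(-12))*868 = 1 - 8/(2 - 60)*868 = 1 - 8/(-58)*868 = 1 - 8*(-1/58)*868 = 1 + (4/29)*868 = 1 + 3472/29 = 3501/29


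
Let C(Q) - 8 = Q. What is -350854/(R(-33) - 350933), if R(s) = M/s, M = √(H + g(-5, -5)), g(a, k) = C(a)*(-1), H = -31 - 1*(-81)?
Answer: 67042241372799/67057336931237 - 5789091*√47/67057336931237 ≈ 0.99977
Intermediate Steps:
C(Q) = 8 + Q
H = 50 (H = -31 + 81 = 50)
g(a, k) = -8 - a (g(a, k) = (8 + a)*(-1) = -8 - a)
M = √47 (M = √(50 + (-8 - 1*(-5))) = √(50 + (-8 + 5)) = √(50 - 3) = √47 ≈ 6.8557)
R(s) = √47/s
-350854/(R(-33) - 350933) = -350854/(√47/(-33) - 350933) = -350854/(√47*(-1/33) - 350933) = -350854/(-√47/33 - 350933) = -350854/(-350933 - √47/33)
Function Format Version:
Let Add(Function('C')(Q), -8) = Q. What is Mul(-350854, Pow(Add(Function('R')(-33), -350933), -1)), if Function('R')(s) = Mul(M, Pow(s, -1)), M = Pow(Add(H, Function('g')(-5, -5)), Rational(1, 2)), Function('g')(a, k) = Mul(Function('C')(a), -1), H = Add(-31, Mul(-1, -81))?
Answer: Add(Rational(67042241372799, 67057336931237), Mul(Rational(-5789091, 67057336931237), Pow(47, Rational(1, 2)))) ≈ 0.99977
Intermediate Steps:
Function('C')(Q) = Add(8, Q)
H = 50 (H = Add(-31, 81) = 50)
Function('g')(a, k) = Add(-8, Mul(-1, a)) (Function('g')(a, k) = Mul(Add(8, a), -1) = Add(-8, Mul(-1, a)))
M = Pow(47, Rational(1, 2)) (M = Pow(Add(50, Add(-8, Mul(-1, -5))), Rational(1, 2)) = Pow(Add(50, Add(-8, 5)), Rational(1, 2)) = Pow(Add(50, -3), Rational(1, 2)) = Pow(47, Rational(1, 2)) ≈ 6.8557)
Function('R')(s) = Mul(Pow(47, Rational(1, 2)), Pow(s, -1))
Mul(-350854, Pow(Add(Function('R')(-33), -350933), -1)) = Mul(-350854, Pow(Add(Mul(Pow(47, Rational(1, 2)), Pow(-33, -1)), -350933), -1)) = Mul(-350854, Pow(Add(Mul(Pow(47, Rational(1, 2)), Rational(-1, 33)), -350933), -1)) = Mul(-350854, Pow(Add(Mul(Rational(-1, 33), Pow(47, Rational(1, 2))), -350933), -1)) = Mul(-350854, Pow(Add(-350933, Mul(Rational(-1, 33), Pow(47, Rational(1, 2)))), -1))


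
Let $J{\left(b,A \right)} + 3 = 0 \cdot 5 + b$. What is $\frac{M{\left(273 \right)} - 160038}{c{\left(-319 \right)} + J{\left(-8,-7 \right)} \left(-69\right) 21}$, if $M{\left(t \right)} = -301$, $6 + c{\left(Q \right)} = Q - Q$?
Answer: $- \frac{160339}{15933} \approx -10.063$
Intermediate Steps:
$J{\left(b,A \right)} = -3 + b$ ($J{\left(b,A \right)} = -3 + \left(0 \cdot 5 + b\right) = -3 + \left(0 + b\right) = -3 + b$)
$c{\left(Q \right)} = -6$ ($c{\left(Q \right)} = -6 + \left(Q - Q\right) = -6 + 0 = -6$)
$\frac{M{\left(273 \right)} - 160038}{c{\left(-319 \right)} + J{\left(-8,-7 \right)} \left(-69\right) 21} = \frac{-301 - 160038}{-6 + \left(-3 - 8\right) \left(-69\right) 21} = - \frac{160339}{-6 + \left(-11\right) \left(-69\right) 21} = - \frac{160339}{-6 + 759 \cdot 21} = - \frac{160339}{-6 + 15939} = - \frac{160339}{15933}$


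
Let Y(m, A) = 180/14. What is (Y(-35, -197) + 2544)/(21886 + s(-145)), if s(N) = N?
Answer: 5966/50729 ≈ 0.11761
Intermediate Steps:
Y(m, A) = 90/7 (Y(m, A) = 180*(1/14) = 90/7)
(Y(-35, -197) + 2544)/(21886 + s(-145)) = (90/7 + 2544)/(21886 - 145) = (17898/7)/21741 = (17898/7)*(1/21741) = 5966/50729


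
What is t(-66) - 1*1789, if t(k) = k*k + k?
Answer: 2501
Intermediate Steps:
t(k) = k + k² (t(k) = k² + k = k + k²)
t(-66) - 1*1789 = -66*(1 - 66) - 1*1789 = -66*(-65) - 1789 = 4290 - 1789 = 2501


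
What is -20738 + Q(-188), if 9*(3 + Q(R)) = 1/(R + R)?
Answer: -70187545/3384 ≈ -20741.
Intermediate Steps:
Q(R) = -3 + 1/(18*R) (Q(R) = -3 + 1/(9*(R + R)) = -3 + 1/(9*((2*R))) = -3 + (1/(2*R))/9 = -3 + 1/(18*R))
-20738 + Q(-188) = -20738 + (-3 + (1/18)/(-188)) = -20738 + (-3 + (1/18)*(-1/188)) = -20738 + (-3 - 1/3384) = -20738 - 10153/3384 = -70187545/3384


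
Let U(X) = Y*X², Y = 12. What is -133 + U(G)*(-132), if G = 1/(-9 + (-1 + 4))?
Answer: -177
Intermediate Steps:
G = -⅙ (G = 1/(-9 + 3) = 1/(-6) = -⅙ ≈ -0.16667)
U(X) = 12*X²
-133 + U(G)*(-132) = -133 + (12*(-⅙)²)*(-132) = -133 + (12*(1/36))*(-132) = -133 + (⅓)*(-132) = -133 - 44 = -177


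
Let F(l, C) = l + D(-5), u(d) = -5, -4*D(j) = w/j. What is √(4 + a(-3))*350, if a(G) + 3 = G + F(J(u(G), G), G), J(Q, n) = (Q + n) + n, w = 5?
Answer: 175*I*√51 ≈ 1249.8*I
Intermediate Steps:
D(j) = -5/(4*j)
J(Q, n) = Q + 2*n
F(l, C) = ¼ + l (F(l, C) = l - 5/4/(-5) = l - 5/4*(-⅕) = l + ¼ = ¼ + l)
a(G) = -31/4 + 3*G (a(G) = -3 + (G + (¼ + (-5 + 2*G))) = -3 + (G + (-19/4 + 2*G)) = -3 + (-19/4 + 3*G) = -31/4 + 3*G)
√(4 + a(-3))*350 = √(4 + (-31/4 + 3*(-3)))*350 = √(4 + (-31/4 - 9))*350 = √(4 - 67/4)*350 = √(-51/4)*350 = (I*√51/2)*350 = 175*I*√51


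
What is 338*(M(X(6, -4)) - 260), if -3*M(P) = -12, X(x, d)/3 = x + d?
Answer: -86528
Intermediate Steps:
X(x, d) = 3*d + 3*x (X(x, d) = 3*(x + d) = 3*(d + x) = 3*d + 3*x)
M(P) = 4 (M(P) = -⅓*(-12) = 4)
338*(M(X(6, -4)) - 260) = 338*(4 - 260) = 338*(-256) = -86528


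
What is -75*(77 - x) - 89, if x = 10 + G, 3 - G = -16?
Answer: -3689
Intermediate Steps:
G = 19 (G = 3 - 1*(-16) = 3 + 16 = 19)
x = 29 (x = 10 + 19 = 29)
-75*(77 - x) - 89 = -75*(77 - 1*29) - 89 = -75*(77 - 29) - 89 = -75*48 - 89 = -3600 - 89 = -3689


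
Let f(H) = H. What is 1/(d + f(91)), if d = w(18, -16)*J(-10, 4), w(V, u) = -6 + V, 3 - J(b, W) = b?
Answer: 1/247 ≈ 0.0040486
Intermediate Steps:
J(b, W) = 3 - b
d = 156 (d = (-6 + 18)*(3 - 1*(-10)) = 12*(3 + 10) = 12*13 = 156)
1/(d + f(91)) = 1/(156 + 91) = 1/247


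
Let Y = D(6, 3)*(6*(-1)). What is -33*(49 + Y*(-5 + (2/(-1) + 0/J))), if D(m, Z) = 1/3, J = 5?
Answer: -2079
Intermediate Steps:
D(m, Z) = ⅓
Y = -2 (Y = (6*(-1))/3 = (⅓)*(-6) = -2)
-33*(49 + Y*(-5 + (2/(-1) + 0/J))) = -33*(49 - 2*(-5 + (2/(-1) + 0/5))) = -33*(49 - 2*(-5 + (2*(-1) + 0*(⅕)))) = -33*(49 - 2*(-5 + (-2 + 0))) = -33*(49 - 2*(-5 - 2)) = -33*(49 - 2*(-7)) = -33*(49 + 14) = -33*63 = -2079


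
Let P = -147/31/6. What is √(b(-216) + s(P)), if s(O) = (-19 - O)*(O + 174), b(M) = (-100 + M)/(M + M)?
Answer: I*√981843054/558 ≈ 56.155*I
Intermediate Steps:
P = -49/62 (P = -147*1/31*(⅙) = -147/31*⅙ = -49/62 ≈ -0.79032)
b(M) = (-100 + M)/(2*M) (b(M) = (-100 + M)/((2*M)) = (-100 + M)*(1/(2*M)) = (-100 + M)/(2*M))
s(O) = (-19 - O)*(174 + O)
√(b(-216) + s(P)) = √((½)*(-100 - 216)/(-216) + (-3306 - (-49/62)² - 193*(-49/62))) = √((½)*(-1/216)*(-316) + (-3306 - 1*2401/3844 + 9457/62)) = √(79/108 + (-3306 - 2401/3844 + 9457/62)) = √(79/108 - 12124331/3844) = √(-163640509/51894) = I*√981843054/558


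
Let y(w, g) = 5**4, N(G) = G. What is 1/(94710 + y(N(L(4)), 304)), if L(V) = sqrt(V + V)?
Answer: 1/95335 ≈ 1.0489e-5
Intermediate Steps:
L(V) = sqrt(2)*sqrt(V) (L(V) = sqrt(2*V) = sqrt(2)*sqrt(V))
y(w, g) = 625
1/(94710 + y(N(L(4)), 304)) = 1/(94710 + 625) = 1/95335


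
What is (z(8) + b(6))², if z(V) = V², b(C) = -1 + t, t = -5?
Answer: 3364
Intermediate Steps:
b(C) = -6 (b(C) = -1 - 5 = -6)
(z(8) + b(6))² = (8² - 6)² = (64 - 6)² = 58² = 3364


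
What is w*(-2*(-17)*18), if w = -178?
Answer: -108936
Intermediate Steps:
w*(-2*(-17)*18) = -178*(-2*(-17))*18 = -6052*18 = -178*612 = -108936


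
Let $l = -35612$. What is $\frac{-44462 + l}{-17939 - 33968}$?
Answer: $\frac{80074}{51907} \approx 1.5426$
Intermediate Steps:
$\frac{-44462 + l}{-17939 - 33968} = \frac{-44462 - 35612}{-17939 - 33968} = - \frac{80074}{-51907} = \left(-80074\right) \left(- \frac{1}{51907}\right) = \frac{80074}{51907}$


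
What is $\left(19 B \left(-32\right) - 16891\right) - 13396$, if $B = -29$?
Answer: $-12655$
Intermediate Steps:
$\left(19 B \left(-32\right) - 16891\right) - 13396 = \left(19 \left(-29\right) \left(-32\right) - 16891\right) - 13396 = \left(\left(-551\right) \left(-32\right) - 16891\right) - 13396 = \left(17632 - 16891\right) - 13396 = 741 - 13396 = -12655$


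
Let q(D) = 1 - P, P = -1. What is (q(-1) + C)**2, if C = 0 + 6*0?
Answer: 4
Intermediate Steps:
q(D) = 2 (q(D) = 1 - 1*(-1) = 1 + 1 = 2)
C = 0 (C = 0 + 0 = 0)
(q(-1) + C)**2 = (2 + 0)**2 = 2**2 = 4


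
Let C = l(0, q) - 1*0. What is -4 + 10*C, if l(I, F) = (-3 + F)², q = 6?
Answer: 86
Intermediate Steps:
C = 9 (C = (-3 + 6)² - 1*0 = 3² + 0 = 9 + 0 = 9)
-4 + 10*C = -4 + 10*9 = -4 + 90 = 86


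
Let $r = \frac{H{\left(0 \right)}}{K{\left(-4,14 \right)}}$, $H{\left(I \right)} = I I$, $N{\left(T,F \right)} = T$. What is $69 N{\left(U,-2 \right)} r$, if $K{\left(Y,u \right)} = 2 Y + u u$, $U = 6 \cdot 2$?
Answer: $0$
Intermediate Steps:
$U = 12$
$K{\left(Y,u \right)} = u^{2} + 2 Y$ ($K{\left(Y,u \right)} = 2 Y + u^{2} = u^{2} + 2 Y$)
$H{\left(I \right)} = I^{2}$
$r = 0$ ($r = \frac{0^{2}}{14^{2} + 2 \left(-4\right)} = \frac{0}{196 - 8} = \frac{0}{188} = 0 \cdot \frac{1}{188} = 0$)
$69 N{\left(U,-2 \right)} r = 69 \cdot 12 \cdot 0 = 828 \cdot 0 = 0$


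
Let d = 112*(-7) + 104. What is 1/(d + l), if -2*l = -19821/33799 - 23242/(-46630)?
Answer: -788023685/535821431582 ≈ -0.0014707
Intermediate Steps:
d = -680 (d = -784 + 104 = -680)
l = 34674218/788023685 (l = -(-19821/33799 - 23242/(-46630))/2 = -(-19821*1/33799 - 23242*(-1/46630))/2 = -(-19821/33799 + 11621/23315)/2 = -1/2*(-69348436/788023685) = 34674218/788023685 ≈ 0.044001)
1/(d + l) = 1/(-680 + 34674218/788023685) = 1/(-535821431582/788023685) = -788023685/535821431582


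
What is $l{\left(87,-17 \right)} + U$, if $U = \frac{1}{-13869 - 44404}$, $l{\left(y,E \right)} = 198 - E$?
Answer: $\frac{12528694}{58273} \approx 215.0$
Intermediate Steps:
$U = - \frac{1}{58273}$ ($U = \frac{1}{-58273} = - \frac{1}{58273} \approx -1.7161 \cdot 10^{-5}$)
$l{\left(87,-17 \right)} + U = \left(198 - -17\right) - \frac{1}{58273} = \left(198 + 17\right) - \frac{1}{58273} = 215 - \frac{1}{58273} = \frac{12528694}{58273}$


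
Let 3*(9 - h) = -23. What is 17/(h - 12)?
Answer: 51/14 ≈ 3.6429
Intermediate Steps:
h = 50/3 (h = 9 - 1/3*(-23) = 9 + 23/3 = 50/3 ≈ 16.667)
17/(h - 12) = 17/(50/3 - 12) = 17/(14/3) = 17*(3/14) = 51/14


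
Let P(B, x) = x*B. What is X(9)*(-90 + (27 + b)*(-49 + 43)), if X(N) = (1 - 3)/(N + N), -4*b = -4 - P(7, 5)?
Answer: 69/2 ≈ 34.500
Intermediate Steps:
P(B, x) = B*x
b = 39/4 (b = -(-4 - 7*5)/4 = -(-4 - 1*35)/4 = -(-4 - 35)/4 = -1/4*(-39) = 39/4 ≈ 9.7500)
X(N) = -1/N (X(N) = -2*1/(2*N) = -1/N)
X(9)*(-90 + (27 + b)*(-49 + 43)) = (-1/9)*(-90 + (27 + 39/4)*(-49 + 43)) = (-1*1/9)*(-90 + (147/4)*(-6)) = -(-90 - 441/2)/9 = -1/9*(-621/2) = 69/2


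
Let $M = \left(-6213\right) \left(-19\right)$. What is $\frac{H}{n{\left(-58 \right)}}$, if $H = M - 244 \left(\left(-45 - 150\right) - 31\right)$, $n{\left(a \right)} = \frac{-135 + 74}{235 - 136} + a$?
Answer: $- \frac{17145909}{5803} \approx -2954.7$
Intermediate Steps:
$M = 118047$
$n{\left(a \right)} = - \frac{61}{99} + a$
$H = 173191$ ($H = 118047 - 244 \left(\left(-45 - 150\right) - 31\right) = 118047 - 244 \left(-195 - 31\right) = 118047 - -55144 = 118047 + 55144 = 173191$)
$\frac{H}{n{\left(-58 \right)}} = \frac{173191}{- \frac{61}{99} - 58} = \frac{173191}{- \frac{5803}{99}} = 173191 \left(- \frac{99}{5803}\right) = - \frac{17145909}{5803}$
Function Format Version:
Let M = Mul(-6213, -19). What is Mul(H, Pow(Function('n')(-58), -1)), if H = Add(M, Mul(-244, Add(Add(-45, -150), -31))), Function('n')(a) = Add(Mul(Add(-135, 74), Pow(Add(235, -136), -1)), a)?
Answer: Rational(-17145909, 5803) ≈ -2954.7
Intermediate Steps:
M = 118047
Function('n')(a) = Add(Rational(-61, 99), a) (Function('n')(a) = Add(Mul(-61, Pow(99, -1)), a) = Add(Mul(-61, Rational(1, 99)), a) = Add(Rational(-61, 99), a))
H = 173191 (H = Add(118047, Mul(-244, Add(Add(-45, -150), -31))) = Add(118047, Mul(-244, Add(-195, -31))) = Add(118047, Mul(-244, -226)) = Add(118047, 55144) = 173191)
Mul(H, Pow(Function('n')(-58), -1)) = Mul(173191, Pow(Add(Rational(-61, 99), -58), -1)) = Mul(173191, Pow(Rational(-5803, 99), -1)) = Mul(173191, Rational(-99, 5803)) = Rational(-17145909, 5803)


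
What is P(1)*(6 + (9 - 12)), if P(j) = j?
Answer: 3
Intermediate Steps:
P(1)*(6 + (9 - 12)) = 1*(6 + (9 - 12)) = 1*(6 - 3) = 1*3 = 3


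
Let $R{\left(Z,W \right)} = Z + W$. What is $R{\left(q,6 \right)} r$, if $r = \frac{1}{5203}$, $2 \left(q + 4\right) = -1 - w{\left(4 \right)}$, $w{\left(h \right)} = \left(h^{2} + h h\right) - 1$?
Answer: $- \frac{14}{5203} \approx -0.0026908$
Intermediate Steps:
$w{\left(h \right)} = -1 + 2 h^{2}$ ($w{\left(h \right)} = \left(h^{2} + h^{2}\right) - 1 = 2 h^{2} - 1 = -1 + 2 h^{2}$)
$q = -20$ ($q = -4 + \frac{-1 - \left(-1 + 2 \cdot 4^{2}\right)}{2} = -4 + \frac{-1 - \left(-1 + 2 \cdot 16\right)}{2} = -4 + \frac{-1 - \left(-1 + 32\right)}{2} = -4 + \frac{-1 - 31}{2} = -4 + \frac{1}{2} \left(-32\right) = -4 - 16 = -20$)
$R{\left(Z,W \right)} = W + Z$
$r = \frac{1}{5203} \approx 0.0001922$
$R{\left(q,6 \right)} r = \left(6 - 20\right) \frac{1}{5203} = \left(-14\right) \frac{1}{5203} = - \frac{14}{5203}$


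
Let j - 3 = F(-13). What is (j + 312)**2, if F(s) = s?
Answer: 91204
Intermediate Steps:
j = -10 (j = 3 - 13 = -10)
(j + 312)**2 = (-10 + 312)**2 = 302**2 = 91204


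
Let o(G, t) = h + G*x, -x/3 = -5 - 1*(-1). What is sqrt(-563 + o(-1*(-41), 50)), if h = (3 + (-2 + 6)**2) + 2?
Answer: 5*I*sqrt(2) ≈ 7.0711*I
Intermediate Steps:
x = 12 (x = -3*(-5 - 1*(-1)) = -3*(-5 + 1) = -3*(-4) = 12)
h = 21 (h = (3 + 4**2) + 2 = (3 + 16) + 2 = 19 + 2 = 21)
o(G, t) = 21 + 12*G (o(G, t) = 21 + G*12 = 21 + 12*G)
sqrt(-563 + o(-1*(-41), 50)) = sqrt(-563 + (21 + 12*(-1*(-41)))) = sqrt(-563 + (21 + 12*41)) = sqrt(-563 + (21 + 492)) = sqrt(-563 + 513) = sqrt(-50) = 5*I*sqrt(2)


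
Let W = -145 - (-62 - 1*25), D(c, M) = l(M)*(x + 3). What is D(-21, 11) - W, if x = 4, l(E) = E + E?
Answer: 212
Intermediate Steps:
l(E) = 2*E
D(c, M) = 14*M (D(c, M) = (2*M)*(4 + 3) = (2*M)*7 = 14*M)
W = -58 (W = -145 - (-62 - 25) = -145 - 1*(-87) = -145 + 87 = -58)
D(-21, 11) - W = 14*11 - 1*(-58) = 154 + 58 = 212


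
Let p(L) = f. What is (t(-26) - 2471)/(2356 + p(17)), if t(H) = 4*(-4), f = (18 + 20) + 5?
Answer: -2487/2399 ≈ -1.0367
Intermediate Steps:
f = 43 (f = 38 + 5 = 43)
p(L) = 43
t(H) = -16
(t(-26) - 2471)/(2356 + p(17)) = (-16 - 2471)/(2356 + 43) = -2487/2399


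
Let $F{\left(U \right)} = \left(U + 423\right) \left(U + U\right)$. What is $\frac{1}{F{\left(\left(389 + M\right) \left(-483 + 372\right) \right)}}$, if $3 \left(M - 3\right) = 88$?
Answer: $\frac{1}{4334925920} \approx 2.3068 \cdot 10^{-10}$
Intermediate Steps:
$M = \frac{97}{3}$ ($M = 3 + \frac{1}{3} \cdot 88 = 3 + \frac{88}{3} = \frac{97}{3} \approx 32.333$)
$F{\left(U \right)} = 2 U \left(423 + U\right)$ ($F{\left(U \right)} = \left(423 + U\right) 2 U = 2 U \left(423 + U\right)$)
$\frac{1}{F{\left(\left(389 + M\right) \left(-483 + 372\right) \right)}} = \frac{1}{2 \left(389 + \frac{97}{3}\right) \left(-483 + 372\right) \left(423 + \left(389 + \frac{97}{3}\right) \left(-483 + 372\right)\right)} = \frac{1}{2 \cdot \frac{1264}{3} \left(-111\right) \left(423 + \frac{1264}{3} \left(-111\right)\right)} = \frac{1}{2 \left(-46768\right) \left(423 - 46768\right)} = \frac{1}{2 \left(-46768\right) \left(-46345\right)} = \frac{1}{4334925920}$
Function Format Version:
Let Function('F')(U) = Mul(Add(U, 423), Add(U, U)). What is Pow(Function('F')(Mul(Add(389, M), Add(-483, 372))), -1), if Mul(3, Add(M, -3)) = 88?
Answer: Rational(1, 4334925920) ≈ 2.3068e-10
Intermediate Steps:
M = Rational(97, 3) (M = Add(3, Mul(Rational(1, 3), 88)) = Add(3, Rational(88, 3)) = Rational(97, 3) ≈ 32.333)
Function('F')(U) = Mul(2, U, Add(423, U)) (Function('F')(U) = Mul(Add(423, U), Mul(2, U)) = Mul(2, U, Add(423, U)))
Pow(Function('F')(Mul(Add(389, M), Add(-483, 372))), -1) = Pow(Mul(2, Mul(Add(389, Rational(97, 3)), Add(-483, 372)), Add(423, Mul(Add(389, Rational(97, 3)), Add(-483, 372)))), -1) = Pow(Mul(2, Mul(Rational(1264, 3), -111), Add(423, Mul(Rational(1264, 3), -111))), -1) = Pow(Mul(2, -46768, Add(423, -46768)), -1) = Pow(Mul(2, -46768, -46345), -1) = Pow(4334925920, -1) = Rational(1, 4334925920)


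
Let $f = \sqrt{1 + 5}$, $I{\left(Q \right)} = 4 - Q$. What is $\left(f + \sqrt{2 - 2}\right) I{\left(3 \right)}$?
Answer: $\sqrt{6} \approx 2.4495$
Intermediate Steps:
$f = \sqrt{6} \approx 2.4495$
$\left(f + \sqrt{2 - 2}\right) I{\left(3 \right)} = \left(\sqrt{6} + \sqrt{2 - 2}\right) \left(4 - 3\right) = \left(\sqrt{6} + \sqrt{0}\right) \left(4 - 3\right) = \left(\sqrt{6} + 0\right) 1 = \sqrt{6} \cdot 1 = \sqrt{6}$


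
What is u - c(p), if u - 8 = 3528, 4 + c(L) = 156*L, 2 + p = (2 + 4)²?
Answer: -1764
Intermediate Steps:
p = 34 (p = -2 + (2 + 4)² = -2 + 6² = -2 + 36 = 34)
c(L) = -4 + 156*L
u = 3536 (u = 8 + 3528 = 3536)
u - c(p) = 3536 - (-4 + 156*34) = 3536 - (-4 + 5304) = 3536 - 1*5300 = 3536 - 5300 = -1764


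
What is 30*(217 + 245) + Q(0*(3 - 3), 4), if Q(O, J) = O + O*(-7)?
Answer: 13860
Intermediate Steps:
Q(O, J) = -6*O (Q(O, J) = O - 7*O = -6*O)
30*(217 + 245) + Q(0*(3 - 3), 4) = 30*(217 + 245) - 0*(3 - 3) = 30*462 - 0*0 = 13860 - 6*0 = 13860 + 0 = 13860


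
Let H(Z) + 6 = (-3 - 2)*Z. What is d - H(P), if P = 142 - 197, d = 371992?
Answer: 371723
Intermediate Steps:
P = -55
H(Z) = -6 - 5*Z (H(Z) = -6 + (-3 - 2)*Z = -6 - 5*Z)
d - H(P) = 371992 - (-6 - 5*(-55)) = 371992 - (-6 + 275) = 371992 - 1*269 = 371992 - 269 = 371723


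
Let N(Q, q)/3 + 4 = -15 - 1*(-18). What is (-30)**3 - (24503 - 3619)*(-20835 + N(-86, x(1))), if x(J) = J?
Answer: 435153792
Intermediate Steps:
N(Q, q) = -3 (N(Q, q) = -12 + 3*(-15 - 1*(-18)) = -12 + 3*(-15 + 18) = -12 + 3*3 = -12 + 9 = -3)
(-30)**3 - (24503 - 3619)*(-20835 + N(-86, x(1))) = (-30)**3 - (24503 - 3619)*(-20835 - 3) = -27000 - 20884*(-20838) = -27000 - 1*(-435180792) = -27000 + 435180792 = 435153792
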